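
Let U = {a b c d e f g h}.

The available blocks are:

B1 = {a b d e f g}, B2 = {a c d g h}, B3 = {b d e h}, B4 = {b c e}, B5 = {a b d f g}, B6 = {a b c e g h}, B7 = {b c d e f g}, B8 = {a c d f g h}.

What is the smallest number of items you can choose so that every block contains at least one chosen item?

2

T = {e, g} meets every block (each contains at least one member of T), and |T| = 2.
No single item lies in every block, so at least 2 are needed and 2 is optimal.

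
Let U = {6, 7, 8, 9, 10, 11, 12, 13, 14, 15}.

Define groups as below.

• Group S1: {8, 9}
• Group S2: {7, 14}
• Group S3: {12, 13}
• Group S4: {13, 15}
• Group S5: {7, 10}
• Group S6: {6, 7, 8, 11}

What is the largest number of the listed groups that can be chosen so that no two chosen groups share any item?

3

S1, S2, S4 are pairwise disjoint (S1={8,9}; S2={7,14}; S4={13,15}).
Every remaining group overlaps one of these, and no 4 of the listed groups are pairwise disjoint, so 3 is the maximum.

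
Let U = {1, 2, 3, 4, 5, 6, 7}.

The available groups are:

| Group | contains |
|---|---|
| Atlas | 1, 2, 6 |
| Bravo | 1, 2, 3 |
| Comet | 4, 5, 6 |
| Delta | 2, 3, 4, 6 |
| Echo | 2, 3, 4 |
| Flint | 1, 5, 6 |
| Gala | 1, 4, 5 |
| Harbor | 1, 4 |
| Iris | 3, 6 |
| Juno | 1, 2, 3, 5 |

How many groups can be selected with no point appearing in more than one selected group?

Echo, Flint are pairwise disjoint (Echo={2,3,4}; Flint={1,5,6}).
Every remaining group overlaps one of these, and no 3 of the listed groups are pairwise disjoint, so 2 is the maximum.

2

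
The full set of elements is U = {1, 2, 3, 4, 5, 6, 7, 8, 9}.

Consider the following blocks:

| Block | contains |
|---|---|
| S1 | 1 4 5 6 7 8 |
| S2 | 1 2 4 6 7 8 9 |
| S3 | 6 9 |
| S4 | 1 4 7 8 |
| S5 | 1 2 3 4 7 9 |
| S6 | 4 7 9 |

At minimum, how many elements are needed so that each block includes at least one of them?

2

Take H = {1, 9}. Each listed block contains at least one of these, so H is a hitting set of size 2.
The blocks S3, S4 are pairwise disjoint, so any hitting set needs a separate element for each — at least 2. Hence 2 is optimal.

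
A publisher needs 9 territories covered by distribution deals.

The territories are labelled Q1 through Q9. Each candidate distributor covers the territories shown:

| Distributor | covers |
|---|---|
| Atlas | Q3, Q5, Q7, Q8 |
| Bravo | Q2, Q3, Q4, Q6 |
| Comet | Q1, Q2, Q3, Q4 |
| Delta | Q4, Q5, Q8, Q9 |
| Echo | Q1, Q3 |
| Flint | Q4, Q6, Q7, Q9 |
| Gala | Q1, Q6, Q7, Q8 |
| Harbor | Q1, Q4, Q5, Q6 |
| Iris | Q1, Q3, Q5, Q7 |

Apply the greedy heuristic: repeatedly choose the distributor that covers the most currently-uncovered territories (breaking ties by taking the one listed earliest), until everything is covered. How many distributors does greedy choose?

Greedy: pick Atlas (covers 4 new) → pick Bravo (covers 3 new) → pick Comet (covers 1 new) → pick Delta (covers 1 new). Total picks: 4.
(The true minimum cover uses only 3 distributors, so greedy is not optimal here.)

4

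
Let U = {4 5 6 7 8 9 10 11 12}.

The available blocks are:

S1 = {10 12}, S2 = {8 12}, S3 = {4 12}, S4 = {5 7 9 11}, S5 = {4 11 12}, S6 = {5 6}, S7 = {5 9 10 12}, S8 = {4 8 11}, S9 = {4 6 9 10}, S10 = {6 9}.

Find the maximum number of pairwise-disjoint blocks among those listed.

3

S1, S6, S8 are pairwise disjoint (S1={10,12}; S6={5,6}; S8={4,8,11}).
Every remaining block overlaps one of these, and no 4 of the listed blocks are pairwise disjoint, so 3 is the maximum.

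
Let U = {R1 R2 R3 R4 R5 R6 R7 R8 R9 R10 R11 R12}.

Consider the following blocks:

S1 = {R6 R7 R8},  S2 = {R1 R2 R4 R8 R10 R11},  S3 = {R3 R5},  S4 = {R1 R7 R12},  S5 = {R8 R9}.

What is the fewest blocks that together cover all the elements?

5

Take {S1, S2, S3, S4, S5}. Their union is {R1, R2, R3, R4, R5, R6, R7, R8, R9, R10, R11, R12}, which is all 12 elements.
No 4 of the 5 blocks cover everything (all 5 combinations miss at least one element), so 5 is optimal.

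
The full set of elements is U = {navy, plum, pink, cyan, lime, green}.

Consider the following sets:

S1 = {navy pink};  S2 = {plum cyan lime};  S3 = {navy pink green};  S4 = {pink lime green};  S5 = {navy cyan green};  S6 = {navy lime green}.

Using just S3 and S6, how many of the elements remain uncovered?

Union of S3, S6 = {navy, pink, lime, green}.
Not covered: plum, cyan — 2 elements.

2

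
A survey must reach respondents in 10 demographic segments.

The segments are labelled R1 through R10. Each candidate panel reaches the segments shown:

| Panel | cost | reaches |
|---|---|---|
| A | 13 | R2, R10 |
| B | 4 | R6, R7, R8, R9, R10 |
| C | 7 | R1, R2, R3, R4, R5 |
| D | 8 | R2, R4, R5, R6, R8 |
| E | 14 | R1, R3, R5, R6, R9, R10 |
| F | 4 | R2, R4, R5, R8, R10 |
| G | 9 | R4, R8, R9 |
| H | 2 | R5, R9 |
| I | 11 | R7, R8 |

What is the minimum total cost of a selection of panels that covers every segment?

B, C together cover every segment (B ∪ C = {R1, R2, R3, R4, R5, R6, R7, R8, R9, R10}); total cost 4 + 7 = 11.
The greedy pick B, F, C costs 15; no covering selection beats 11.

11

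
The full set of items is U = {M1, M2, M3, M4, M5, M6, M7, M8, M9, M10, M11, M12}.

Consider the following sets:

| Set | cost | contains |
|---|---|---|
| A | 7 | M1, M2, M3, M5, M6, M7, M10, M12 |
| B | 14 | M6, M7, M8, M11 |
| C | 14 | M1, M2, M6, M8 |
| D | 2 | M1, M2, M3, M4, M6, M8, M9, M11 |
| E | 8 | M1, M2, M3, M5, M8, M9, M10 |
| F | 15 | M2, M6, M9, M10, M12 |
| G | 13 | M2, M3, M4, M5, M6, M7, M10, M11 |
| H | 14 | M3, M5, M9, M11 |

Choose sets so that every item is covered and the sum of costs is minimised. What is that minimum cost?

A, D together cover every item (A ∪ D = {M1, M2, M3, M4, M5, M6, M7, M8, M9, M10, M11, M12}); total cost 7 + 2 = 9.
No covering selection has total cost below 9.

9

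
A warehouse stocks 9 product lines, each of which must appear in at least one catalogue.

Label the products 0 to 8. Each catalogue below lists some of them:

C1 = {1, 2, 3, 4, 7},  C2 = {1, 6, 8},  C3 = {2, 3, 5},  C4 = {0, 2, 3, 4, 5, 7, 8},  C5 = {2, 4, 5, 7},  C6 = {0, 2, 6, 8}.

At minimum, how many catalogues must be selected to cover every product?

2

C2 and C4 together: C2 ∪ C4 = {0, 1, 2, 3, 4, 5, 6, 7, 8} — every product is covered.
No single catalogue has all 9 products (the largest, C4, has 7), so 2 is optimal.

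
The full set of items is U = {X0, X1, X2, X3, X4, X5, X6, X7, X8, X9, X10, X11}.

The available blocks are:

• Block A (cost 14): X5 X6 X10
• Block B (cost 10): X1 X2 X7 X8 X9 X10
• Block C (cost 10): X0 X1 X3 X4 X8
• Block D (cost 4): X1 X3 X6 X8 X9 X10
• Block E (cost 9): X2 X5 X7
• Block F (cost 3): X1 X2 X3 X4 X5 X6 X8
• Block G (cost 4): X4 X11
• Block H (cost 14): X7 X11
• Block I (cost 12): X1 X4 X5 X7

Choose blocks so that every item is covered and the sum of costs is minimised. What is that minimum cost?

B, C, F, G together cover every item (B ∪ C ∪ F ∪ G = {X0, X1, X2, X3, X4, X5, X6, X7, X8, X9, X10, X11}); total cost 10 + 10 + 3 + 4 = 27.
The greedy pick F, D, G, E, C costs 30; no covering selection beats 27.

27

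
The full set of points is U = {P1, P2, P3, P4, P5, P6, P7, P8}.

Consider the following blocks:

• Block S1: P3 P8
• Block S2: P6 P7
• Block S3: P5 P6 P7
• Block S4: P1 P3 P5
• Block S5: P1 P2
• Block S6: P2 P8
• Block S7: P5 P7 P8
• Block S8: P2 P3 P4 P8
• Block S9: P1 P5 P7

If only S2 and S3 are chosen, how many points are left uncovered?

5

Union of S2, S3 = {P5, P6, P7}.
Not covered: P1, P2, P3, P4, P8 — 5 points.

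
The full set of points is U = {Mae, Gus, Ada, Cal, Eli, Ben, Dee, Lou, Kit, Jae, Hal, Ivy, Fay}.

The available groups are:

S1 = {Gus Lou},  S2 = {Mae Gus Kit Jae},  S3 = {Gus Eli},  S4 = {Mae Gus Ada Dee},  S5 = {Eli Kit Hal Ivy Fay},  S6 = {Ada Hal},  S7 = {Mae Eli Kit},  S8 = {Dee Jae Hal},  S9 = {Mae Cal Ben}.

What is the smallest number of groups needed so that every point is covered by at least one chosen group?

S1 and S4 and S5 and S8 and S9 together: S1 ∪ S4 ∪ S5 ∪ S8 ∪ S9 = {Mae, Gus, Ada, Cal, Eli, Ben, Dee, Lou, Kit, Jae, Hal, Ivy, Fay} — every point is covered.
No 4 of the 9 groups cover everything (all 126 combinations miss at least one point), so 5 is optimal.

5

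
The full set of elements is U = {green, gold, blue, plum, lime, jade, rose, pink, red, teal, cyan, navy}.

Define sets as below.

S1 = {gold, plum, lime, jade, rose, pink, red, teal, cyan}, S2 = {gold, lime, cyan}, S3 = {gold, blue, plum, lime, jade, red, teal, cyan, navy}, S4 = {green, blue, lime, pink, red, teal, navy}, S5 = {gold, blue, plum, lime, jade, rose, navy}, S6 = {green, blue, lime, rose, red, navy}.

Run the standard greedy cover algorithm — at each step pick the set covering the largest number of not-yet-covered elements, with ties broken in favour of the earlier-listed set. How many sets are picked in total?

Greedy: pick S1 (covers 9 new) → pick S4 (covers 3 new). Total picks: 2.

2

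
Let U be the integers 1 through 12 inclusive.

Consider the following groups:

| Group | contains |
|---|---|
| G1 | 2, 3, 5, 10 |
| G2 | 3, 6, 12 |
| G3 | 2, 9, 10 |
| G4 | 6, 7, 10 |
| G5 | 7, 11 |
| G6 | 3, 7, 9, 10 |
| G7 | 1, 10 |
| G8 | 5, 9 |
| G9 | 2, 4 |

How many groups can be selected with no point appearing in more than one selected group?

5

G2, G5, G7, G8, G9 are pairwise disjoint (G2={3,6,12}; G5={7,11}; G7={1,10}; G8={5,9}; G9={2,4}).
Every remaining group overlaps one of these, and no 6 of the listed groups are pairwise disjoint, so 5 is the maximum.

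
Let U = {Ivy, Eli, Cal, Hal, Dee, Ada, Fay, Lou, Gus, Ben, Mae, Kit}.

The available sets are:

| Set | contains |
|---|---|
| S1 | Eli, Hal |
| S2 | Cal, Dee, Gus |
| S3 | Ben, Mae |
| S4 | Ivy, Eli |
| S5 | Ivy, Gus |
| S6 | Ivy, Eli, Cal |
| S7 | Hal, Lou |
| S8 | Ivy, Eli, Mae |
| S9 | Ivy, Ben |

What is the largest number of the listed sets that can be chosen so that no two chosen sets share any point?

4

S2, S3, S4, S7 are pairwise disjoint (S2={Cal,Dee,Gus}; S3={Ben,Mae}; S4={Ivy,Eli}; S7={Hal,Lou}).
Every remaining set overlaps one of these, and no 5 of the listed sets are pairwise disjoint, so 4 is the maximum.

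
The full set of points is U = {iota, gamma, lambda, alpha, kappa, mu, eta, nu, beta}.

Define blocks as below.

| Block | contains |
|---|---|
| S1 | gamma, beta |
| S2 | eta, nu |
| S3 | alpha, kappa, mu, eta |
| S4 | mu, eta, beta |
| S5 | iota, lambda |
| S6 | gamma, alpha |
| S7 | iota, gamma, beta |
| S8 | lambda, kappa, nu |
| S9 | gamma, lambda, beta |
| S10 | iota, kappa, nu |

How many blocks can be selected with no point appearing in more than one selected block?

3

S4, S6, S10 are pairwise disjoint (S4={mu,eta,beta}; S6={gamma,alpha}; S10={iota,kappa,nu}).
Every remaining block overlaps one of these, and no 4 of the listed blocks are pairwise disjoint, so 3 is the maximum.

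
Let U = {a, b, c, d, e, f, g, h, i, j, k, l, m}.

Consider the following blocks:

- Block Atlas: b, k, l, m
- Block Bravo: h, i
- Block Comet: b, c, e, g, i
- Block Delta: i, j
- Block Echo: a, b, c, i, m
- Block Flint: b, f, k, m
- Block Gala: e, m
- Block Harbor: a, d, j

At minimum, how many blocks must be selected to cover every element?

5

Take {Atlas, Bravo, Comet, Flint, Harbor}. Their union is {a, b, c, d, e, f, g, h, i, j, k, l, m}, which is all 13 elements.
No 4 of the 8 blocks cover everything (all 70 combinations miss at least one element), so 5 is optimal.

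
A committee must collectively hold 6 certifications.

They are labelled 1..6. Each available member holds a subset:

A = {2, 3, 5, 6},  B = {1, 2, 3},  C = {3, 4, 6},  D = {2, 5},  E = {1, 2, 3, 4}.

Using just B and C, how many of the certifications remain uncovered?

1

Union of B, C = {1, 2, 3, 4, 6}.
Not covered: 5 — 1 certification.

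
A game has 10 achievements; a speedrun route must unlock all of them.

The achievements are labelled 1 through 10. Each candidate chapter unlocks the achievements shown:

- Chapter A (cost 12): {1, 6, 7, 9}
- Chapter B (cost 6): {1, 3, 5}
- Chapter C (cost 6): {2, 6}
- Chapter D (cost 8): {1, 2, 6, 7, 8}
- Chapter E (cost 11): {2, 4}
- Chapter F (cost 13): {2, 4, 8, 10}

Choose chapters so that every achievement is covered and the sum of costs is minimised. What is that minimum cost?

31

A, B, F together cover every achievement (A ∪ B ∪ F = {1, 2, 3, 4, 5, 6, 7, 8, 9, 10}); total cost 12 + 6 + 13 = 31.
The greedy pick D, B, F, A costs 39; no covering selection beats 31.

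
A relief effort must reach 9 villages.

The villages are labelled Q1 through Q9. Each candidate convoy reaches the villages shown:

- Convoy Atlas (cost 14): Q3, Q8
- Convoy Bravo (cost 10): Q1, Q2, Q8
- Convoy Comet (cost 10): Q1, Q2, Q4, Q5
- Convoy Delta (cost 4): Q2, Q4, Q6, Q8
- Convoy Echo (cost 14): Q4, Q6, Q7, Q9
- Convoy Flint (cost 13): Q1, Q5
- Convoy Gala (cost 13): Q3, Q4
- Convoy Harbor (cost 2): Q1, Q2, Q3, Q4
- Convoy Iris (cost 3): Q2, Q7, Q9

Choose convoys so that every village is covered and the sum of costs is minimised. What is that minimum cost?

19

Comet, Delta, Harbor, Iris together cover every village (Comet ∪ Delta ∪ Harbor ∪ Iris = {Q1, Q2, Q3, Q4, Q5, Q6, Q7, Q8, Q9}); total cost 10 + 4 + 2 + 3 = 19.
No covering selection has total cost below 19.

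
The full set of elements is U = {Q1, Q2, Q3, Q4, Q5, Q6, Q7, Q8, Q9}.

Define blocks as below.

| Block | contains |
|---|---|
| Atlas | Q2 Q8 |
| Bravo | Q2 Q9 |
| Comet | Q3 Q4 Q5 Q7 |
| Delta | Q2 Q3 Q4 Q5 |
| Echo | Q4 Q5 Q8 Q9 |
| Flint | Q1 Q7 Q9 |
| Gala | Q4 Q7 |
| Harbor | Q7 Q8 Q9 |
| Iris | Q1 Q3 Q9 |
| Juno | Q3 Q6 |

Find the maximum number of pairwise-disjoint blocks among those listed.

3

Atlas, Gala, Juno are pairwise disjoint (Atlas={Q2,Q8}; Gala={Q4,Q7}; Juno={Q3,Q6}).
Every remaining block overlaps one of these, and no 4 of the listed blocks are pairwise disjoint, so 3 is the maximum.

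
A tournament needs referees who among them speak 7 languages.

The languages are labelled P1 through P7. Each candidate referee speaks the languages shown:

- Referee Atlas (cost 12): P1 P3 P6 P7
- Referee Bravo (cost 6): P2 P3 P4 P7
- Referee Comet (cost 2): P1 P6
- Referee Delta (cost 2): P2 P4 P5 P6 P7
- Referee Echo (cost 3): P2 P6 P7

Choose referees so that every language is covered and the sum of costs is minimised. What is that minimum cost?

Bravo, Comet, Delta together cover every language (Bravo ∪ Comet ∪ Delta = {P1, P2, P3, P4, P5, P6, P7}); total cost 6 + 2 + 2 = 10.
No covering selection has total cost below 10.

10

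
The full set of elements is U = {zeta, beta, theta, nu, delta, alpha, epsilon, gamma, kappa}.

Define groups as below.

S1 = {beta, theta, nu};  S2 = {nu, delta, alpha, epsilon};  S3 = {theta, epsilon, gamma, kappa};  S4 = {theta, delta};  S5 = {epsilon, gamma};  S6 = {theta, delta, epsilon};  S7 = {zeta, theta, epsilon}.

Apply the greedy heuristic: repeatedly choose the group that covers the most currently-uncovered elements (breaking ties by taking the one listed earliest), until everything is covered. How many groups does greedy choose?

4

Greedy: pick S2 (covers 4 new) → pick S3 (covers 3 new) → pick S1 (covers 1 new) → pick S7 (covers 1 new). Total picks: 4.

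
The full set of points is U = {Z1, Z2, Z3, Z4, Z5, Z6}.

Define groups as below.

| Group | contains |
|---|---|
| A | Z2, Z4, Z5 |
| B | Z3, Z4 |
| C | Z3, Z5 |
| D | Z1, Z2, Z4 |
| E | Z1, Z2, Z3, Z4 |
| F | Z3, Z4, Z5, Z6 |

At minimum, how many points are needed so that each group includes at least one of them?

2

The 2 points {Z2, Z3} hit every group.
The groups C, D are pairwise disjoint, so any hitting set needs a separate point for each — at least 2. Hence 2 is optimal.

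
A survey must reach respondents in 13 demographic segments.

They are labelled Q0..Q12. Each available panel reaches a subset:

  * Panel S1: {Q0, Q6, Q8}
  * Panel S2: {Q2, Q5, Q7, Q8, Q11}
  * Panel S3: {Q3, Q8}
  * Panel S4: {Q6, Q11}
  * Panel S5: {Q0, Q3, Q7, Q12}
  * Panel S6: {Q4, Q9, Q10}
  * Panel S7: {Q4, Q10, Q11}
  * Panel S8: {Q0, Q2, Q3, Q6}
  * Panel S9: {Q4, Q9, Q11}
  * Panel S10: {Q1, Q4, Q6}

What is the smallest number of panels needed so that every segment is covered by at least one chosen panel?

4

S2 and S5 and S6 and S10 together: S2 ∪ S5 ∪ S6 ∪ S10 = {Q0, Q1, Q2, Q3, Q4, Q5, Q6, Q7, Q8, Q9, Q10, Q11, Q12} — every segment is covered.
Only S2 contains Q5, so S2 is forced; the remaining 8 segments need at least 3 more panels (each remaining panel adds at most 3) — so at least 4 panels are needed, and 4 is optimal.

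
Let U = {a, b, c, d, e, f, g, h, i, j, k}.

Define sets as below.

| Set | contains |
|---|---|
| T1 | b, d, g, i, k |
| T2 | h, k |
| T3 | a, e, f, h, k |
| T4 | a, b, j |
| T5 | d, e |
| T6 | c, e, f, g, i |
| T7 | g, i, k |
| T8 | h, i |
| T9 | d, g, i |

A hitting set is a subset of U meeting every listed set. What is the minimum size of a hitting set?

4

T = {a, e, i, k} meets every set (each contains at least one member of T), and |T| = 4.
No choice of 3 items meets every set, so 4 is the minimum.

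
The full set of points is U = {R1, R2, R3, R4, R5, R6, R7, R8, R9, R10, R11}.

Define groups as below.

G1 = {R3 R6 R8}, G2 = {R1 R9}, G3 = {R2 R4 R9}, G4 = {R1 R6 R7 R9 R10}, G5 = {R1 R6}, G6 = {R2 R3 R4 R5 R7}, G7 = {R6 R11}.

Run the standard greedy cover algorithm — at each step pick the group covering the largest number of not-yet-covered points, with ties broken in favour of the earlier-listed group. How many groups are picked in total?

Greedy: pick G4 (covers 5 new) → pick G6 (covers 4 new) → pick G1 (covers 1 new) → pick G7 (covers 1 new). Total picks: 4.

4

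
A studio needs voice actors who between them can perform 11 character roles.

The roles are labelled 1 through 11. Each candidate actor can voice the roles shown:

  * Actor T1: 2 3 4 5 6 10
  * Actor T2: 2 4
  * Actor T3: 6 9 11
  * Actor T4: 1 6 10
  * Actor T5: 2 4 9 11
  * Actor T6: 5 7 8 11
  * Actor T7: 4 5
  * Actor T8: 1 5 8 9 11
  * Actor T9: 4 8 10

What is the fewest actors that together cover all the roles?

T1 and T6 and T8 together: T1 ∪ T6 ∪ T8 = {1, 2, 3, 4, 5, 6, 7, 8, 9, 10, 11} — every role is covered.
Only T1 contains 3, so T1 is forced; the remaining 5 roles need at least 2 more actors (each remaining actor adds at most 4) — so at least 3 actors are needed, and 3 is optimal.

3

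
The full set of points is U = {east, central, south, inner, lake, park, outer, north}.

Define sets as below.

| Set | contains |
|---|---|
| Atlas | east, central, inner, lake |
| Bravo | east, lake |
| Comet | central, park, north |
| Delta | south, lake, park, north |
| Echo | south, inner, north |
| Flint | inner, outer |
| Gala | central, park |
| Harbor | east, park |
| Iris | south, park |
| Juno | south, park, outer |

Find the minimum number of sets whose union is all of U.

Atlas, Comet, and Juno cover everything between them: the union {east, central, south, inner, lake, park, outer, north} is all of U.
No 2 of the 10 sets cover everything (all 45 combinations miss at least one point), so 3 is optimal.

3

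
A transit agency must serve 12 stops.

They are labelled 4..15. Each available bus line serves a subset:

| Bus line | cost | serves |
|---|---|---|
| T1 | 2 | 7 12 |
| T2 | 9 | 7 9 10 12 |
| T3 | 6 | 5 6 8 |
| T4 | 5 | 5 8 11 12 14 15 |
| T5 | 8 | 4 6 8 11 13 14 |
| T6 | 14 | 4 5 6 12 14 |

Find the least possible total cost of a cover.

T2, T4, T5 together cover every stop (T2 ∪ T4 ∪ T5 = {4, 5, 6, 7, 8, 9, 10, 11, 12, 13, 14, 15}); total cost 9 + 5 + 8 = 22.
The greedy pick T4, T1, T5, T2 costs 24; no covering selection beats 22.

22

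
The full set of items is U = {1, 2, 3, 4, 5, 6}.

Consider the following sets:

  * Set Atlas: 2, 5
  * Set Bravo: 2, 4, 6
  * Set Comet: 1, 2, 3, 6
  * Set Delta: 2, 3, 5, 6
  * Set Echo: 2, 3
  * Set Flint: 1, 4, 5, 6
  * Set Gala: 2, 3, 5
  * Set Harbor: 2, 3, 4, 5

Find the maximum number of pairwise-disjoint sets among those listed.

Echo, Flint are pairwise disjoint (Echo={2,3}; Flint={1,4,5,6}).
Every remaining set overlaps one of these, and no 3 of the listed sets are pairwise disjoint, so 2 is the maximum.

2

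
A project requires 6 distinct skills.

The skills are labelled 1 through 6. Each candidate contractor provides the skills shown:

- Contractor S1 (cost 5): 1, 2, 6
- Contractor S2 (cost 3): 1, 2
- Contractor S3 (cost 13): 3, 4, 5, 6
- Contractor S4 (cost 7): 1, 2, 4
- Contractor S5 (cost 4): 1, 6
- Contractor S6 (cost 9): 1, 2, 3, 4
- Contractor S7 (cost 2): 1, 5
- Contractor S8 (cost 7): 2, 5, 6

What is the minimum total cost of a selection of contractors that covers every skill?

S5, S6, S7 together cover every skill (S5 ∪ S6 ∪ S7 = {1, 2, 3, 4, 5, 6}); total cost 4 + 9 + 2 = 15.
The greedy pick S7, S1, S6 costs 16; no covering selection beats 15.

15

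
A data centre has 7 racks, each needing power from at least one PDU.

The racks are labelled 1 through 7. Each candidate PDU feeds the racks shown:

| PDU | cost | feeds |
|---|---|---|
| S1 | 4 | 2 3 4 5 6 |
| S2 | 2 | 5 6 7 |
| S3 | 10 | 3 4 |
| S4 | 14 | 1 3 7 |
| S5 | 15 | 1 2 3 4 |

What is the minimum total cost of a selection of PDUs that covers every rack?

S2, S5 together cover every rack (S2 ∪ S5 = {1, 2, 3, 4, 5, 6, 7}); total cost 2 + 15 = 17.
The greedy pick S2, S1, S4 costs 20; no covering selection beats 17.

17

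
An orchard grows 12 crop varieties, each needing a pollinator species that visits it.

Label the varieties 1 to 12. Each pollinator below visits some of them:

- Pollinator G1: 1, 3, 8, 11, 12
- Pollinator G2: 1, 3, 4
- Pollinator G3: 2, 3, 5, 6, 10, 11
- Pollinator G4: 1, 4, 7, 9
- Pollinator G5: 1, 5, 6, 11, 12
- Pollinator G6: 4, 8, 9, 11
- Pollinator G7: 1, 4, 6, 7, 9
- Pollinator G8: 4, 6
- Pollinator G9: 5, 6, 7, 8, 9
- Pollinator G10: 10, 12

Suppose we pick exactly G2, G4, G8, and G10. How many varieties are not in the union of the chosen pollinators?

4

Union of G2, G4, G8, G10 = {1, 3, 4, 6, 7, 9, 10, 12}.
Not covered: 2, 5, 8, 11 — 4 varieties.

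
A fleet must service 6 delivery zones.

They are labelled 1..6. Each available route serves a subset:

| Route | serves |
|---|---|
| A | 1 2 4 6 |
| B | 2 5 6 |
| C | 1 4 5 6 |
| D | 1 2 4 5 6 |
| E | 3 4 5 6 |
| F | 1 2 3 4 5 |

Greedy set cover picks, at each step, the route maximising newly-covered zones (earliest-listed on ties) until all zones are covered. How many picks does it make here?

Greedy: pick D (covers 5 new) → pick E (covers 1 new). Total picks: 2.

2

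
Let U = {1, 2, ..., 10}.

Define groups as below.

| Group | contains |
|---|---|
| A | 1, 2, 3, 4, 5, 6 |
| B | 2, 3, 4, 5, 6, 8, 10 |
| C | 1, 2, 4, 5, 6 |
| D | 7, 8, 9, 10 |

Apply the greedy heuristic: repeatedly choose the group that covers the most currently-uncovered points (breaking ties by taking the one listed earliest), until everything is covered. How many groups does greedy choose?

Greedy: pick B (covers 7 new) → pick D (covers 2 new) → pick A (covers 1 new). Total picks: 3.
(The true minimum cover uses only 2 groups, so greedy is not optimal here.)

3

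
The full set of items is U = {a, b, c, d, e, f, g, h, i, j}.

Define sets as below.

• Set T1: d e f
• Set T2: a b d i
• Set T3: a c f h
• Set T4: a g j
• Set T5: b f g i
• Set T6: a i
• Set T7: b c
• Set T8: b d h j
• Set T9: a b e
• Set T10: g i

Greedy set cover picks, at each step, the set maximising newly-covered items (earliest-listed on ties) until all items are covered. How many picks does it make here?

4

Greedy: pick T2 (covers 4 new) → pick T3 (covers 3 new) → pick T4 (covers 2 new) → pick T1 (covers 1 new). Total picks: 4.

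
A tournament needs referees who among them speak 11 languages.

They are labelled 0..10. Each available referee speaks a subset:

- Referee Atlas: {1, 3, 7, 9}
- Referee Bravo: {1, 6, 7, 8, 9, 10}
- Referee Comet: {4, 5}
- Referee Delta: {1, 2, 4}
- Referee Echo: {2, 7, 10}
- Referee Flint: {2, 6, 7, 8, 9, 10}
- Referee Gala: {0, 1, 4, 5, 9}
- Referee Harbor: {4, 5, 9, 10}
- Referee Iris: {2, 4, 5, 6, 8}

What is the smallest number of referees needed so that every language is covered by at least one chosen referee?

Take {Atlas, Flint, Gala}. Their union is {0, 1, 2, 3, 4, 5, 6, 7, 8, 9, 10}, which is all 11 languages.
Only Gala contains 0, so Gala is forced; the remaining 6 languages need at least 2 more referees (each remaining referee adds at most 5) — so at least 3 referees are needed, and 3 is optimal.

3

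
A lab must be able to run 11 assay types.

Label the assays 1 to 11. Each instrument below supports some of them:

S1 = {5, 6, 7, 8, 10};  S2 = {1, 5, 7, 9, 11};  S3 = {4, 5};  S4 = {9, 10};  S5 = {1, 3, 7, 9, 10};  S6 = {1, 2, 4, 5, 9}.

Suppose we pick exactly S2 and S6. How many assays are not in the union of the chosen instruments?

4

Union of S2, S6 = {1, 2, 4, 5, 7, 9, 11}.
Not covered: 3, 6, 8, 10 — 4 assays.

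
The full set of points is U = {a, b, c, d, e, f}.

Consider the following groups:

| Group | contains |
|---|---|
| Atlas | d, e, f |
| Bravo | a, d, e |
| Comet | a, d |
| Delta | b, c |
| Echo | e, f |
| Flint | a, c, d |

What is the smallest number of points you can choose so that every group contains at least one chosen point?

3

The 3 points {c, d, e} hit every group.
The groups Comet, Delta, Echo are pairwise disjoint, so any hitting set needs a separate point for each — at least 3. Hence 3 is optimal.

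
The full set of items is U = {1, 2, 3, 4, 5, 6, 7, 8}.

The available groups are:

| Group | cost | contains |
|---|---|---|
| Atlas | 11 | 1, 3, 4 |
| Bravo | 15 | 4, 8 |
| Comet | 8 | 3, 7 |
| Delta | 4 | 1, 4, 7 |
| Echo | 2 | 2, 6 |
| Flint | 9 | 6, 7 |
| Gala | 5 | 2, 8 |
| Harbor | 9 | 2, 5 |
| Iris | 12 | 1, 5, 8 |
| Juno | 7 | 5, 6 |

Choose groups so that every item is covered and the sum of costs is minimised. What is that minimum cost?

24

Comet, Delta, Gala, Juno together cover every item (Comet ∪ Delta ∪ Gala ∪ Juno = {1, 2, 3, 4, 5, 6, 7, 8}); total cost 8 + 4 + 5 + 7 = 24.
The greedy pick Echo, Delta, Gala, Juno, Comet costs 26; no covering selection beats 24.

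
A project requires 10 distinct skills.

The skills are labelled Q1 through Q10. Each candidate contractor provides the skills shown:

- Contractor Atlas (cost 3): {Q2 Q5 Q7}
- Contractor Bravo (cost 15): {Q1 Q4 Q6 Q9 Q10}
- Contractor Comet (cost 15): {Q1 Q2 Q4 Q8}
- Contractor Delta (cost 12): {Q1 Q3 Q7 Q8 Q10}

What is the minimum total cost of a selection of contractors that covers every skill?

Atlas, Bravo, Delta together cover every skill (Atlas ∪ Bravo ∪ Delta = {Q1, Q2, Q3, Q4, Q5, Q6, Q7, Q8, Q9, Q10}); total cost 3 + 15 + 12 = 30.
No covering selection has total cost below 30.

30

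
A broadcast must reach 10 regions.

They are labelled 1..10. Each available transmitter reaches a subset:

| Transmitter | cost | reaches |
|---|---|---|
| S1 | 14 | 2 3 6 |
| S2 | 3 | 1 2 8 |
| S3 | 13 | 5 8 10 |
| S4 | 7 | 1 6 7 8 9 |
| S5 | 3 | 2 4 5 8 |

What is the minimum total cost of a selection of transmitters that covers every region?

S1, S3, S4, S5 together cover every region (S1 ∪ S3 ∪ S4 ∪ S5 = {1, 2, 3, 4, 5, 6, 7, 8, 9, 10}); total cost 14 + 13 + 7 + 3 = 37.
No covering selection has total cost below 37.

37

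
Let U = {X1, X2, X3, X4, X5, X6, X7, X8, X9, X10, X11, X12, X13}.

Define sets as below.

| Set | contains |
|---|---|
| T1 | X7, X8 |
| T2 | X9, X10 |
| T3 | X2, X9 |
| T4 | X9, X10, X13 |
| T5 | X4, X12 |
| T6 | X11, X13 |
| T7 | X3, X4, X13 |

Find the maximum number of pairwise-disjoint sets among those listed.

T1, T2, T5, T6 are pairwise disjoint (T1={X7,X8}; T2={X9,X10}; T5={X4,X12}; T6={X11,X13}).
Every remaining set overlaps one of these, and no 5 of the listed sets are pairwise disjoint, so 4 is the maximum.

4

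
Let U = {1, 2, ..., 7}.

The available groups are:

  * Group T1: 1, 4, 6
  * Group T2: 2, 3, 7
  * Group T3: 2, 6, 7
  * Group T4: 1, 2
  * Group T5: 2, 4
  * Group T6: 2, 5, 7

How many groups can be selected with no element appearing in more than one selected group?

T1, T6 are pairwise disjoint (T1={1,4,6}; T6={2,5,7}).
Every remaining group overlaps one of these, and no 3 of the listed groups are pairwise disjoint, so 2 is the maximum.

2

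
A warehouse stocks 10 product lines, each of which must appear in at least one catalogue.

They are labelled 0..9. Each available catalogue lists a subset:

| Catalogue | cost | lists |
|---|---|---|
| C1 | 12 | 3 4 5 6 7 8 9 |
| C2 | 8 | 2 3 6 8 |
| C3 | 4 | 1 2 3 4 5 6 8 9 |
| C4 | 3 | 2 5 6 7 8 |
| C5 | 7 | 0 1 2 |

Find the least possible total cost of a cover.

C3, C4, C5 together cover every product (C3 ∪ C4 ∪ C5 = {0, 1, 2, 3, 4, 5, 6, 7, 8, 9}); total cost 4 + 3 + 7 = 14.
No covering selection has total cost below 14.

14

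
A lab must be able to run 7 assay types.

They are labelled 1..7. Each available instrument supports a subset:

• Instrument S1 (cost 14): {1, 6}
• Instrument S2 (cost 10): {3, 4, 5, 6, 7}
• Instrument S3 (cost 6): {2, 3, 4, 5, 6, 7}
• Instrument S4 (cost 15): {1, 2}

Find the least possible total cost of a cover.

20

S1, S3 together cover every assay (S1 ∪ S3 = {1, 2, 3, 4, 5, 6, 7}); total cost 14 + 6 = 20.
No covering selection has total cost below 20.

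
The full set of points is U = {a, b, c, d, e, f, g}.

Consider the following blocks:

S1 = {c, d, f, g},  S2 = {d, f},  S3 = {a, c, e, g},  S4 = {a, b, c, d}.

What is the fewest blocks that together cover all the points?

3

S1 and S3 and S4 together: S1 ∪ S3 ∪ S4 = {a, b, c, d, e, f, g} — every point is covered.
Only S4 contains b, so S4 is forced; the remaining 3 points need at least 2 more blocks (each remaining block adds at most 2) — so at least 3 blocks are needed, and 3 is optimal.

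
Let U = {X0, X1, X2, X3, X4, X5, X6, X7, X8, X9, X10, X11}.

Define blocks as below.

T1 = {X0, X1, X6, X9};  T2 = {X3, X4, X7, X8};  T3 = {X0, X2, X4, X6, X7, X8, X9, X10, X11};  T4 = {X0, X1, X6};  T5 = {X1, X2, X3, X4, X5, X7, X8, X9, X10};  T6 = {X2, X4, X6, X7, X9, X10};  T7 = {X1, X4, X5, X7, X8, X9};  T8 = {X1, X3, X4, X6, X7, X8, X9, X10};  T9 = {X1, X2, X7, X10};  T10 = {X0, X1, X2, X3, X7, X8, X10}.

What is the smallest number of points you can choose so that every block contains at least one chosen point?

2

Take H = {X0, X7}. Each listed block contains at least one of these, so H is a hitting set of size 2.
The blocks T2, T4 are pairwise disjoint, so any hitting set needs a separate point for each — at least 2. Hence 2 is optimal.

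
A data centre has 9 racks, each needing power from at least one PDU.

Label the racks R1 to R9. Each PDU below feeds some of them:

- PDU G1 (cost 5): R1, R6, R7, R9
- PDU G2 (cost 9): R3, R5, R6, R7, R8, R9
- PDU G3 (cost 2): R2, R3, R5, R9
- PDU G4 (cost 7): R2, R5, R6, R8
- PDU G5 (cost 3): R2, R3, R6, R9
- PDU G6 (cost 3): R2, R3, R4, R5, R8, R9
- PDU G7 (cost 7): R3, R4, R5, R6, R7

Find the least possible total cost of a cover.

8

G1, G6 together cover every rack (G1 ∪ G6 = {R1, R2, R3, R4, R5, R6, R7, R8, R9}); total cost 5 + 3 = 8.
The greedy pick G3, G6, G1 costs 10; no covering selection beats 8.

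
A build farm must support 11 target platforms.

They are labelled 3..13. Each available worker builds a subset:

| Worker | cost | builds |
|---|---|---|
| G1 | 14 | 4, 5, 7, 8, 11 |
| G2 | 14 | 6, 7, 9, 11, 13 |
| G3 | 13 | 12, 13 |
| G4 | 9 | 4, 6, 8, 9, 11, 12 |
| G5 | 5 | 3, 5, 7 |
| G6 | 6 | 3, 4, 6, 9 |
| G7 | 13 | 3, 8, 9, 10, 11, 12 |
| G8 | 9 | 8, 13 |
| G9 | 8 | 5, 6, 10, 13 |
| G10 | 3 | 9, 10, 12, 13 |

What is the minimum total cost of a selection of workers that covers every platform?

17

G4, G5, G10 together cover every platform (G4 ∪ G5 ∪ G10 = {3, 4, 5, 6, 7, 8, 9, 10, 11, 12, 13}); total cost 9 + 5 + 3 = 17.
No covering selection has total cost below 17.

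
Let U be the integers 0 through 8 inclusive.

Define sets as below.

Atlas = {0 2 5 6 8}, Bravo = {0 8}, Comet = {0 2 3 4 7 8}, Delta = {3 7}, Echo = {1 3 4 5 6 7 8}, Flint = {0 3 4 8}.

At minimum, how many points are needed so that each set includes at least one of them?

Take H = {3, 8}. Each listed set contains at least one of these, so H is a hitting set of size 2.
The sets Atlas, Delta are pairwise disjoint, so any hitting set needs a separate point for each — at least 2. Hence 2 is optimal.

2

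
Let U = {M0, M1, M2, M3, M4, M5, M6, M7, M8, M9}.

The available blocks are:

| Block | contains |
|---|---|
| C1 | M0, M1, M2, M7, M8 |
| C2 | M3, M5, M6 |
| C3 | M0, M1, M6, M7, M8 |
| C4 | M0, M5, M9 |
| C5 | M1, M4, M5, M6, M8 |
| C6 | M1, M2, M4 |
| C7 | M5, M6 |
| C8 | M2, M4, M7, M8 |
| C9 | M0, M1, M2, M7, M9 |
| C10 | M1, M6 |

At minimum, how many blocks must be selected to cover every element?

Take {C2, C8, C9}. Their union is {M0, M1, M2, M3, M4, M5, M6, M7, M8, M9}, which is all 10 elements.
Only C2 contains M3, so C2 is forced; the remaining 7 elements need at least 2 more blocks (each remaining block adds at most 5) — so at least 3 blocks are needed, and 3 is optimal.

3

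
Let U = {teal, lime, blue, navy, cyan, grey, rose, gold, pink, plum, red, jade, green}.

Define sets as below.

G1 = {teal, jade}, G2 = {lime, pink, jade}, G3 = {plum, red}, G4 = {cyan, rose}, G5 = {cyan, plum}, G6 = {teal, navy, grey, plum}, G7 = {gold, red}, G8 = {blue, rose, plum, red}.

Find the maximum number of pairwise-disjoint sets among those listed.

G2, G4, G6, G7 are pairwise disjoint (G2={lime,pink,jade}; G4={cyan,rose}; G6={teal,navy,grey,plum}; G7={gold,red}).
Every remaining set overlaps one of these, and no 5 of the listed sets are pairwise disjoint, so 4 is the maximum.

4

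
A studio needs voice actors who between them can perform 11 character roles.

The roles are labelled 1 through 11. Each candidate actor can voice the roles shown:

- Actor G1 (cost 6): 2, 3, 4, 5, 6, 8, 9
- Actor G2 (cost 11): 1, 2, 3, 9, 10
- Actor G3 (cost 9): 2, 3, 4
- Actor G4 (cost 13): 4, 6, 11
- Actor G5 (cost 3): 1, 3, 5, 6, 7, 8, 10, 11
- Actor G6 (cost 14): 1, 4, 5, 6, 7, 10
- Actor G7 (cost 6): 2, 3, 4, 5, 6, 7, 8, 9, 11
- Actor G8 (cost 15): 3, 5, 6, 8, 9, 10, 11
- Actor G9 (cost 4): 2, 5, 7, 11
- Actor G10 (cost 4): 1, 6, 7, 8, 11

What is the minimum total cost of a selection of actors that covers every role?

9

G5, G7 together cover every role (G5 ∪ G7 = {1, 2, 3, 4, 5, 6, 7, 8, 9, 10, 11}); total cost 3 + 6 = 9.
No covering selection has total cost below 9.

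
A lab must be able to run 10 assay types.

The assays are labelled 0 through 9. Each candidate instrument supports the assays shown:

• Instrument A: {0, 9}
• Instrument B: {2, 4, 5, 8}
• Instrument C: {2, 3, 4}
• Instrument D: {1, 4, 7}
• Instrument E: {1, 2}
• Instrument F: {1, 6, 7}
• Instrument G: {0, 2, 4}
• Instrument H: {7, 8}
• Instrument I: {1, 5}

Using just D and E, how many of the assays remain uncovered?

Union of D, E = {1, 2, 4, 7}.
Not covered: 0, 3, 5, 6, 8, 9 — 6 assays.

6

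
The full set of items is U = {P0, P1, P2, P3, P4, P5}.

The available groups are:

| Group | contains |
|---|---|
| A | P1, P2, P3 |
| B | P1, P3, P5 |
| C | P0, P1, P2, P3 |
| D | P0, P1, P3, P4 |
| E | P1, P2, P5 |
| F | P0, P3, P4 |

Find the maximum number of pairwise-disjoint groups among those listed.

E, F are pairwise disjoint (E={P1,P2,P5}; F={P0,P3,P4}).
Every remaining group overlaps one of these, and no 3 of the listed groups are pairwise disjoint, so 2 is the maximum.

2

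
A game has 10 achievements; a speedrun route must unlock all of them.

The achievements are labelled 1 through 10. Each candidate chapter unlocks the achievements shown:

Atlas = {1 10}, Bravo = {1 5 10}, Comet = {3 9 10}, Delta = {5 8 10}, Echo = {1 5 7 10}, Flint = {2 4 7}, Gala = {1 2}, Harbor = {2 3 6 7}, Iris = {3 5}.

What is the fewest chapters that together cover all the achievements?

Take {Bravo, Comet, Delta, Flint, Harbor}. Their union is {1, 2, 3, 4, 5, 6, 7, 8, 9, 10}, which is all 10 achievements.
No 4 of the 9 chapters cover everything (all 126 combinations miss at least one achievement), so 5 is optimal.

5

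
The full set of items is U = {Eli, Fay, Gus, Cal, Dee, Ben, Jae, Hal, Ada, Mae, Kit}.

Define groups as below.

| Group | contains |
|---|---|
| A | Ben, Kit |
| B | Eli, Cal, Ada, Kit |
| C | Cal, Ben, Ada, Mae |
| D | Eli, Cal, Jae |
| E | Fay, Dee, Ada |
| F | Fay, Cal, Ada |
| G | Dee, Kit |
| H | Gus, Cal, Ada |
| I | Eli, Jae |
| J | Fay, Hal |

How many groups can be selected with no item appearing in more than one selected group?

4

A, H, I, J are pairwise disjoint (A={Ben,Kit}; H={Gus,Cal,Ada}; I={Eli,Jae}; J={Fay,Hal}).
Every remaining group overlaps one of these, and no 5 of the listed groups are pairwise disjoint, so 4 is the maximum.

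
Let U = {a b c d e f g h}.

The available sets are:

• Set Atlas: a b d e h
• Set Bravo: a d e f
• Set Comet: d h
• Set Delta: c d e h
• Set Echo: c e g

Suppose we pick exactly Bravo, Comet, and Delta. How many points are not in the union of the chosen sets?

2

Union of Bravo, Comet, Delta = {a, c, d, e, f, h}.
Not covered: b, g — 2 points.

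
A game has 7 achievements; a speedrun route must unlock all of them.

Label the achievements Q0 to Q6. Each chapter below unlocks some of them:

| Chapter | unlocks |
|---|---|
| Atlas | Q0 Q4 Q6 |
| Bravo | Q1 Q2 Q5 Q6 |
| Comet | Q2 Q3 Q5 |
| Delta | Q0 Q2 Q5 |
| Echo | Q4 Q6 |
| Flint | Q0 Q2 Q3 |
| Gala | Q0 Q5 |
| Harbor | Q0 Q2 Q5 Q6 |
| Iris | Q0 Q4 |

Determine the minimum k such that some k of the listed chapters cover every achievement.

Take {Atlas, Bravo, Comet}. Their union is {Q0, Q1, Q2, Q3, Q4, Q5, Q6}, which is all 7 achievements.
Only Bravo contains Q1, so Bravo is forced; the remaining 3 achievements need at least 2 more chapters (each remaining chapter adds at most 2) — so at least 3 chapters are needed, and 3 is optimal.

3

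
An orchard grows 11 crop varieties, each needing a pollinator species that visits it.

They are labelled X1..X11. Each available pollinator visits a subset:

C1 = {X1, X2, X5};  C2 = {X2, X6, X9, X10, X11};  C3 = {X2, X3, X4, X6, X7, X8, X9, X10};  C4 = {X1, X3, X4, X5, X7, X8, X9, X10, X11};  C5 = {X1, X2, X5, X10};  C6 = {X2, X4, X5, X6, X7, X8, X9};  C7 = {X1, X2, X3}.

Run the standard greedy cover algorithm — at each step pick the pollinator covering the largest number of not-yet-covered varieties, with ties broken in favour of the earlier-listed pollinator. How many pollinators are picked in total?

Greedy: pick C4 (covers 9 new) → pick C2 (covers 2 new). Total picks: 2.

2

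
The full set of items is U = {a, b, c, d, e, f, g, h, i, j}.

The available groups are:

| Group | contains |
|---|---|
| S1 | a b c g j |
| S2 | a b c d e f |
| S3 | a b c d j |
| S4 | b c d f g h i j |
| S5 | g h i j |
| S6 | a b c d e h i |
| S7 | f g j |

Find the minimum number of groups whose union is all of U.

2

S2 and S4 cover everything between them: the union {a, b, c, d, e, f, g, h, i, j} is all of U.
No single group has all 10 items (the largest, S4, has 8), so 2 is optimal.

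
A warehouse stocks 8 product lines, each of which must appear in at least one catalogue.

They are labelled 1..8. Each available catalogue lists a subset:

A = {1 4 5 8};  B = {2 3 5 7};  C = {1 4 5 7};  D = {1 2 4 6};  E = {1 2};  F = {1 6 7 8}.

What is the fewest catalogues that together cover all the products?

3

B and D and F together: B ∪ D ∪ F = {1, 2, 3, 4, 5, 6, 7, 8} — every product is covered.
Only B contains 3, so B is forced; the remaining 4 products need at least 2 more catalogues (each remaining catalogue adds at most 3) — so at least 3 catalogues are needed, and 3 is optimal.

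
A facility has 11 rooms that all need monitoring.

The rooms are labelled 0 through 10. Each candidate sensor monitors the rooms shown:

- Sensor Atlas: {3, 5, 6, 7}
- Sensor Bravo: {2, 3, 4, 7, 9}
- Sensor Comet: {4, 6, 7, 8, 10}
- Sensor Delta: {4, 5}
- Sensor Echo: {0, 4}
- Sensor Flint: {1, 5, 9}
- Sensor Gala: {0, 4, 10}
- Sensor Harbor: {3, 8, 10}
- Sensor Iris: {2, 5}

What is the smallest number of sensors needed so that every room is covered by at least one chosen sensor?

4

Take {Bravo, Comet, Flint, Gala}. Their union is {0, 1, 2, 3, 4, 5, 6, 7, 8, 9, 10}, which is all 11 rooms.
No 3 of the 9 sensors cover everything (all 84 combinations miss at least one room), so 4 is optimal.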